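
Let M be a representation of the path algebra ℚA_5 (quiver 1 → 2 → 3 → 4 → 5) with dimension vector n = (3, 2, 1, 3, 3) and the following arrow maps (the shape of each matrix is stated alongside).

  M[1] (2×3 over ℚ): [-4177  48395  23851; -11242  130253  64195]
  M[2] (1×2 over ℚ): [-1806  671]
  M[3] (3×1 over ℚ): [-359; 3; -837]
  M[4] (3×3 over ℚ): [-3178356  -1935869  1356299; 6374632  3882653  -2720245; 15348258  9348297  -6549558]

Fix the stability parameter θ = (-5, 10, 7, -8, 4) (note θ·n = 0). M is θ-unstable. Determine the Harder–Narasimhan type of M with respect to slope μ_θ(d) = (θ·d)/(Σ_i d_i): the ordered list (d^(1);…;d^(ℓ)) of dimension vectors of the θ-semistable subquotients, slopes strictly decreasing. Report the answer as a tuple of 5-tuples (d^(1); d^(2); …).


Via rank(M_{q-1}∘⋯∘M_p): M ≅ I[1,1], I[1,2], I[1,5], I[4,4], I[4,5], I[5,5].
μ_θ-semistable layers: μ^(1)=10; μ^(2)=4; μ^(3)=3; μ^(4)=-5; μ^(5)=-8

((0, 1, 0, 0, 0); (0, 0, 0, 0, 3); (0, 1, 1, 1, 0); (3, 0, 0, 0, 0); (0, 0, 0, 2, 0))


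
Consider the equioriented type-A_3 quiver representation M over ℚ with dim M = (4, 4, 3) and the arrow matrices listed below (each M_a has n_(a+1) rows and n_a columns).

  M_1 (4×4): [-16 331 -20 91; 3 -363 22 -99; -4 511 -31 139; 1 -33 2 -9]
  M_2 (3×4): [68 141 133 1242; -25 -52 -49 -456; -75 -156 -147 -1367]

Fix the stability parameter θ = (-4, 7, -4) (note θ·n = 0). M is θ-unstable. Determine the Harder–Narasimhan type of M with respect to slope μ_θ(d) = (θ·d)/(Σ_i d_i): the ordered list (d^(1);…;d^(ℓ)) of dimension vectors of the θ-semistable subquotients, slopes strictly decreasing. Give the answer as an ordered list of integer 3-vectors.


Via rank(M_{q-1}∘⋯∘M_p): M ≅ I[1,1], I[1,3]^3, I[2,2].
μ_θ-semistable layers: μ^(1)=7; μ^(2)=3/2; μ^(3)=-4

((0, 1, 0); (0, 3, 3); (4, 0, 0))


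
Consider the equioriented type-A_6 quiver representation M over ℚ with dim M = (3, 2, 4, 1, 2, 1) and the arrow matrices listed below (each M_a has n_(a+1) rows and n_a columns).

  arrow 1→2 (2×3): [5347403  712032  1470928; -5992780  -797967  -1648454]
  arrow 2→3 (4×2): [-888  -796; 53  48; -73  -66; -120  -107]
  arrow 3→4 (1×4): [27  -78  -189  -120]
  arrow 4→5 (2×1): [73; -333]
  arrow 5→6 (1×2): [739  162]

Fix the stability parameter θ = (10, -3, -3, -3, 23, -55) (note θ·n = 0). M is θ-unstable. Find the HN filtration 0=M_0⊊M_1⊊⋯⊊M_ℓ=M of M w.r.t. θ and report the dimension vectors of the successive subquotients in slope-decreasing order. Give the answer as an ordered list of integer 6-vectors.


Via rank(M_{q-1}∘⋯∘M_p): M ≅ I[1,1], I[1,3], I[1,6], I[3,3]^2, I[5,5].
μ_θ-semistable layers: μ^(1)=23; μ^(2)=10; μ^(3)=4/3; μ^(4)=-3; μ^(5)=-31/6

((0, 0, 0, 0, 1, 0); (1, 0, 0, 0, 0, 0); (1, 1, 1, 0, 0, 0); (0, 0, 2, 0, 0, 0); (1, 1, 1, 1, 1, 1))


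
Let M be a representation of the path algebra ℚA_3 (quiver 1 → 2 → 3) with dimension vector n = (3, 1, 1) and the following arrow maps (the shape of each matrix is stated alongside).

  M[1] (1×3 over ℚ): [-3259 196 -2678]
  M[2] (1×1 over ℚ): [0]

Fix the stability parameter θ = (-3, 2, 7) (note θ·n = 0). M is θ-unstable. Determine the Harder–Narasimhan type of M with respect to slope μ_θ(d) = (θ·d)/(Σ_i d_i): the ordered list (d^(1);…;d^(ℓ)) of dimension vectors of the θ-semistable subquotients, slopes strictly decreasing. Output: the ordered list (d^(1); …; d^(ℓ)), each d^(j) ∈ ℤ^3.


Barcode: M ≅ I[1,1]^2, I[1,2], I[3,3]. HN layers by μ_θ (3 steps, strictly decreasing):
  μ^(1)=7; μ^(2)=2; μ^(3)=-3

((0, 0, 1); (0, 1, 0); (3, 0, 0))


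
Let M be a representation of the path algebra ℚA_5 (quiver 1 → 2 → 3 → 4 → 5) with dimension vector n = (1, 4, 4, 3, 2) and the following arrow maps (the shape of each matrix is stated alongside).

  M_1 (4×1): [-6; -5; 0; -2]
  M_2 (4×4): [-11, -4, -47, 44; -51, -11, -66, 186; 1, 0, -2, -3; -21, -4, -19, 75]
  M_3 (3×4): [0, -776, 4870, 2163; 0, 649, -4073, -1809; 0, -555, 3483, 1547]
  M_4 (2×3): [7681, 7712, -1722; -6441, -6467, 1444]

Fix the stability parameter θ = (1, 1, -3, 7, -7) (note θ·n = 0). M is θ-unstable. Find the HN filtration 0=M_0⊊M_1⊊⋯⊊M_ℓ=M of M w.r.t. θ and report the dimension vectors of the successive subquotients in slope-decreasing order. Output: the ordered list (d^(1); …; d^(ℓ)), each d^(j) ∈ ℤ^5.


Interval decomposition of M: I[1,5], I[2,3]^2, I[2,5], I[4,4].
HN type (ℓ=4): μ^(1)=7; μ^(2)=0; μ^(3)=-1/3; μ^(4)=-1

((0, 0, 0, 1, 0); (0, 0, 0, 2, 2); (1, 1, 1, 0, 0); (0, 3, 3, 0, 0))


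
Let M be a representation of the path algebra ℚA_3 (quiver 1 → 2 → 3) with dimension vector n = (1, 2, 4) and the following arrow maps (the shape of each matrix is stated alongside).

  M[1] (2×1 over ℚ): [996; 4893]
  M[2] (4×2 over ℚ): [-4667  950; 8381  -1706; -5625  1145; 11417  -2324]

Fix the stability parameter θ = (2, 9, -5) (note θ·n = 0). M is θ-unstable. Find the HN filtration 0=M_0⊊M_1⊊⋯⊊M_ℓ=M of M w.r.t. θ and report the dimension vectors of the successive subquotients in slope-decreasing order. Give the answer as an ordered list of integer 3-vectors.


Via rank(M_{q-1}∘⋯∘M_p): M ≅ I[1,3], I[2,3], I[3,3]^2.
μ_θ-semistable layers: μ^(1)=2; μ^(2)=-5

((1, 2, 2); (0, 0, 2))


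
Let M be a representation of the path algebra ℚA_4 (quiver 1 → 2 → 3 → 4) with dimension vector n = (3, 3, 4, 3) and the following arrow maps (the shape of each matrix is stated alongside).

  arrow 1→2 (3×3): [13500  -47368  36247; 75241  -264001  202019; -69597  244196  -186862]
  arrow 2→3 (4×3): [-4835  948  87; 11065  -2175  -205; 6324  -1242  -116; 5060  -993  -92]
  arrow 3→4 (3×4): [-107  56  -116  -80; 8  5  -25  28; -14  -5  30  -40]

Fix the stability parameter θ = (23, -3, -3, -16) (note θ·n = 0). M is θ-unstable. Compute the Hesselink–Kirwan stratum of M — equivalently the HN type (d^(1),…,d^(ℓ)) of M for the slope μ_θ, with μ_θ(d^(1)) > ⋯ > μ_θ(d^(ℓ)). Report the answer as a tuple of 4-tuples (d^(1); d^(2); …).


Via rank(M_{q-1}∘⋯∘M_p): M ≅ I[1,2], I[1,4]^2, I[3,3], I[3,4].
μ_θ-semistable layers: μ^(1)=10; μ^(2)=1/4; μ^(3)=-3; μ^(4)=-19/2

((1, 1, 0, 0); (2, 2, 2, 2); (0, 0, 1, 0); (0, 0, 1, 1))


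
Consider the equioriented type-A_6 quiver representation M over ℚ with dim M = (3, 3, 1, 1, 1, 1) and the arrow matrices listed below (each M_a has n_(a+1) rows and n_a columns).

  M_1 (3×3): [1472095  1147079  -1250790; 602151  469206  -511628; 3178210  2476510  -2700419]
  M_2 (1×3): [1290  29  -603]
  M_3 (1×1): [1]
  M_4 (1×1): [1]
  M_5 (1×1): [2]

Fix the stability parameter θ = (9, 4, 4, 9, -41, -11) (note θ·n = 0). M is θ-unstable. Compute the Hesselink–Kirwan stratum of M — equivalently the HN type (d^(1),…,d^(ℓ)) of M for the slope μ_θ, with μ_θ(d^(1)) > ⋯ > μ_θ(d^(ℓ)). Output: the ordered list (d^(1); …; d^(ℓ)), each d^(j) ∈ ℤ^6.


Via rank(M_{q-1}∘⋯∘M_p): M ≅ I[1,2]^2, I[1,6].
μ_θ-semistable layers: μ^(1)=13/2; μ^(2)=-13/3

((2, 2, 0, 0, 0, 0); (1, 1, 1, 1, 1, 1))


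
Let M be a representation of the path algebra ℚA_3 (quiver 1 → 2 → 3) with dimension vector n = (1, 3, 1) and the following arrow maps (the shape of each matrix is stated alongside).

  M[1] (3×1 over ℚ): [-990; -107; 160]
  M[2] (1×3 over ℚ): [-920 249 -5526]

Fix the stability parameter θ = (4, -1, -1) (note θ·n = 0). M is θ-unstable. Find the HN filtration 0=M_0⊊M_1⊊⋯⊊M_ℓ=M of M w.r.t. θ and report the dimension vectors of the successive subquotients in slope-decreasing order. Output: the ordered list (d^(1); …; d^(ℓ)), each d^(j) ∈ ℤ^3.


Interval decomposition of M: I[1,3], I[2,2]^2.
HN type (ℓ=2): μ^(1)=2/3; μ^(2)=-1

((1, 1, 1); (0, 2, 0))


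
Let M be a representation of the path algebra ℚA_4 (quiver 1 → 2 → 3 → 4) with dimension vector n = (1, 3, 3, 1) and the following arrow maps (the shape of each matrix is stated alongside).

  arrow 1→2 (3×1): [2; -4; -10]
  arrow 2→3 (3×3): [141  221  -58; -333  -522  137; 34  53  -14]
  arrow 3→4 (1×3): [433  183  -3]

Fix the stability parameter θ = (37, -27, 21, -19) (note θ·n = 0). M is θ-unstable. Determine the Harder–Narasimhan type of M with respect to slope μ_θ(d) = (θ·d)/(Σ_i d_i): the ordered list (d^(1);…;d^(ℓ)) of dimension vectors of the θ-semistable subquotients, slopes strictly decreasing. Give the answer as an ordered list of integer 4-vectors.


Via rank(M_{q-1}∘⋯∘M_p): M ≅ I[1,4], I[2,3]^2.
μ_θ-semistable layers: μ^(1)=21; μ^(2)=3; μ^(3)=-27

((0, 0, 2, 0); (1, 1, 1, 1); (0, 2, 0, 0))


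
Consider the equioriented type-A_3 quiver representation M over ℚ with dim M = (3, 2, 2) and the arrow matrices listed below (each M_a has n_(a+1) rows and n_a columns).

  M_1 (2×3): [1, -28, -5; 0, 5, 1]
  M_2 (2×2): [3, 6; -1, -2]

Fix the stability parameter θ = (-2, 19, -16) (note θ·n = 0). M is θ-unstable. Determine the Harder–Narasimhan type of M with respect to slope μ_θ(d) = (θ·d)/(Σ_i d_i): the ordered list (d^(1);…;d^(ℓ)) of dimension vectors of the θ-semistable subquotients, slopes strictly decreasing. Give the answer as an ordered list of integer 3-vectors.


Barcode: M ≅ I[1,1], I[1,2], I[1,3], I[3,3]. HN layers by μ_θ (4 steps, strictly decreasing):
  μ^(1)=19; μ^(2)=3/2; μ^(3)=-2; μ^(4)=-16

((0, 1, 0); (0, 1, 1); (3, 0, 0); (0, 0, 1))


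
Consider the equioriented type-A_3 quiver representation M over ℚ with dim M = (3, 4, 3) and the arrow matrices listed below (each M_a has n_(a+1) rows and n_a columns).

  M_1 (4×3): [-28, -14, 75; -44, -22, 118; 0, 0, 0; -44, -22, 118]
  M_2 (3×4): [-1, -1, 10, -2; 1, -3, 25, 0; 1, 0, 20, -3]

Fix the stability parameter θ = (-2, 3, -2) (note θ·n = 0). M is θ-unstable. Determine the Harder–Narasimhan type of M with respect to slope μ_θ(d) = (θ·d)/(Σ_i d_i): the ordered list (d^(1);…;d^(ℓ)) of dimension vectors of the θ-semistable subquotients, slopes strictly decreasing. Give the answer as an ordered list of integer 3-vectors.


Via rank(M_{q-1}∘⋯∘M_p): M ≅ I[1,1], I[1,3]^2, I[2,2], I[2,3].
μ_θ-semistable layers: μ^(1)=3; μ^(2)=1/2; μ^(3)=-2

((0, 1, 0); (0, 3, 3); (3, 0, 0))


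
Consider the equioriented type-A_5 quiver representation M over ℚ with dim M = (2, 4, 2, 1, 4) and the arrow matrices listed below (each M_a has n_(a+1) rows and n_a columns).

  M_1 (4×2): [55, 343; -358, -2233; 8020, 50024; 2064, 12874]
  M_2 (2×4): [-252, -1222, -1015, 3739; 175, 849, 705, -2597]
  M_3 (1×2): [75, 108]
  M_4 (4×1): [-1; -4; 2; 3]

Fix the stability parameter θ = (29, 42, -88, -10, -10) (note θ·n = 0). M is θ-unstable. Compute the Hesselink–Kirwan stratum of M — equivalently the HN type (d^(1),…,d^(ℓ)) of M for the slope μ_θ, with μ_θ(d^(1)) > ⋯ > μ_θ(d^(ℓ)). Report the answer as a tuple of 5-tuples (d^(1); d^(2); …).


Via rank(M_{q-1}∘⋯∘M_p): M ≅ I[1,2], I[1,3], I[2,2], I[2,5], I[5,5]^3.
μ_θ-semistable layers: μ^(1)=42; μ^(2)=29; μ^(3)=-17/3; μ^(4)=-10; μ^(5)=-23

((0, 2, 0, 0, 0); (1, 0, 0, 0, 0); (1, 1, 1, 0, 0); (0, 0, 0, 1, 4); (0, 1, 1, 0, 0))


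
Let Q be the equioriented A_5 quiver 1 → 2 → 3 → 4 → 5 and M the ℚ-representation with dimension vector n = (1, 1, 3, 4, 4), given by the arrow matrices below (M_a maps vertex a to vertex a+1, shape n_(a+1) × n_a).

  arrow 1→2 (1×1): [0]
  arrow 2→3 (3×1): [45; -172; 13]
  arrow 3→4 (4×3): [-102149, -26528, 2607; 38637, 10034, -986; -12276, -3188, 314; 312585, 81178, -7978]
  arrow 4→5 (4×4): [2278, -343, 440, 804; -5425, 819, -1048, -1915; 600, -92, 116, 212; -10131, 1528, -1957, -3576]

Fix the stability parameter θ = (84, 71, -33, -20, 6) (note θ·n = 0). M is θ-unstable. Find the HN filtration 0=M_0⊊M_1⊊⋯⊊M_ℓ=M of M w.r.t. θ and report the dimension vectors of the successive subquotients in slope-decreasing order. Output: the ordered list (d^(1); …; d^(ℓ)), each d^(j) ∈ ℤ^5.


Barcode: M ≅ I[1,1], I[2,5], I[3,3], I[3,5], I[4,4], I[4,5], I[5,5]. HN layers by μ_θ (4 steps, strictly decreasing):
  μ^(1)=84; μ^(2)=6; μ^(3)=-20; μ^(4)=-33

((1, 0, 0, 0, 0); (0, 1, 1, 1, 4); (0, 0, 0, 3, 0); (0, 0, 2, 0, 0))


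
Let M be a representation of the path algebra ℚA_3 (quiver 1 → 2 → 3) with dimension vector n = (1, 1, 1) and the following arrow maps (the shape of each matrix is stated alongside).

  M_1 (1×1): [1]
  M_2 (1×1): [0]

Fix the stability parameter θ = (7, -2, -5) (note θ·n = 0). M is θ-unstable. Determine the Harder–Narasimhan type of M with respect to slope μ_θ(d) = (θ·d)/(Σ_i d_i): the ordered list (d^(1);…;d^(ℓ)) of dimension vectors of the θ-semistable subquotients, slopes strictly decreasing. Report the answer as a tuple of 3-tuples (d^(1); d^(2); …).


Via rank(M_{q-1}∘⋯∘M_p): M ≅ I[1,2], I[3,3].
μ_θ-semistable layers: μ^(1)=5/2; μ^(2)=-5

((1, 1, 0); (0, 0, 1))


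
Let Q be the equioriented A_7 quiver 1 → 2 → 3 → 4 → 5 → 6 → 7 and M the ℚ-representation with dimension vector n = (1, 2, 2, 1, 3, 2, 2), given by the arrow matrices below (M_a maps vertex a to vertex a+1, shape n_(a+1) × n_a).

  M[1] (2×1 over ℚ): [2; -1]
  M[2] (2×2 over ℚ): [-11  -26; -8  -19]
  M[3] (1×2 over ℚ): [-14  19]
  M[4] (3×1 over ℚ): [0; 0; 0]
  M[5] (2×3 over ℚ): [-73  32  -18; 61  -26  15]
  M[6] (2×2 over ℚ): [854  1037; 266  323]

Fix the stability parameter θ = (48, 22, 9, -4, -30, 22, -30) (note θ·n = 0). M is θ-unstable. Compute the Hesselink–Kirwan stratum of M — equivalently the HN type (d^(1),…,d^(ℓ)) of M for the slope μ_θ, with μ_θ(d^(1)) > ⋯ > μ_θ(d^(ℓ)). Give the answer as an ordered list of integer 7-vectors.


Via rank(M_{q-1}∘⋯∘M_p): M ≅ I[1,4], I[2,3], I[5,5], I[5,6], I[5,7], I[7,7].
μ_θ-semistable layers: μ^(1)=22; μ^(2)=75/4; μ^(3)=31/2; μ^(4)=-4; μ^(5)=-30

((0, 0, 0, 0, 0, 1, 0); (1, 1, 1, 1, 0, 0, 0); (0, 1, 1, 0, 0, 0, 0); (0, 0, 0, 0, 0, 1, 1); (0, 0, 0, 0, 3, 0, 1))


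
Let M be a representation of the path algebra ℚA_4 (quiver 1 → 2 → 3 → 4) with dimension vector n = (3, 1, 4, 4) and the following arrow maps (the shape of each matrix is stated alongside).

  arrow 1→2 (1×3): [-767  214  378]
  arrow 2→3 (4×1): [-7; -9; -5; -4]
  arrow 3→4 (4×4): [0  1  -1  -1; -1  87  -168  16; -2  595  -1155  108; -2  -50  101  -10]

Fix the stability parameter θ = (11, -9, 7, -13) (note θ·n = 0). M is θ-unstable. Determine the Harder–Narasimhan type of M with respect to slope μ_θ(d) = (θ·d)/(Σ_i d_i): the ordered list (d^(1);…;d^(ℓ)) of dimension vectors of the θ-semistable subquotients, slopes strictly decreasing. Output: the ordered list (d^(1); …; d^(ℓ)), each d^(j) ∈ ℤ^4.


Via rank(M_{q-1}∘⋯∘M_p): M ≅ I[1,1]^2, I[1,4], I[3,4]^3.
μ_θ-semistable layers: μ^(1)=11; μ^(2)=-1; μ^(3)=-3

((2, 0, 0, 0); (1, 1, 1, 1); (0, 0, 3, 3))


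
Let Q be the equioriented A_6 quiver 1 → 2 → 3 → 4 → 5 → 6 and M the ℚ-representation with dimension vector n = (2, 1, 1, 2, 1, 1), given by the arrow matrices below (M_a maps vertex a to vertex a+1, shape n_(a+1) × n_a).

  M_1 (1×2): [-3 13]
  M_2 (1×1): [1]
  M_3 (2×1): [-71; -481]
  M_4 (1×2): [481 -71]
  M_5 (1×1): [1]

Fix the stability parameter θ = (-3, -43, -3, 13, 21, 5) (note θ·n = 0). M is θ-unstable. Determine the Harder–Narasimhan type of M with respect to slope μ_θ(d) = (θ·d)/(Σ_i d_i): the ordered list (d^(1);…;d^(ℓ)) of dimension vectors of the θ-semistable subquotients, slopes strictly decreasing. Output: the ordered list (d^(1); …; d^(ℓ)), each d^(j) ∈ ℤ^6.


Interval decomposition of M: I[1,1], I[1,4], I[4,6].
HN type (ℓ=3): μ^(1)=13; μ^(2)=-3; μ^(3)=-23

((0, 0, 0, 2, 1, 1); (1, 0, 1, 0, 0, 0); (1, 1, 0, 0, 0, 0))


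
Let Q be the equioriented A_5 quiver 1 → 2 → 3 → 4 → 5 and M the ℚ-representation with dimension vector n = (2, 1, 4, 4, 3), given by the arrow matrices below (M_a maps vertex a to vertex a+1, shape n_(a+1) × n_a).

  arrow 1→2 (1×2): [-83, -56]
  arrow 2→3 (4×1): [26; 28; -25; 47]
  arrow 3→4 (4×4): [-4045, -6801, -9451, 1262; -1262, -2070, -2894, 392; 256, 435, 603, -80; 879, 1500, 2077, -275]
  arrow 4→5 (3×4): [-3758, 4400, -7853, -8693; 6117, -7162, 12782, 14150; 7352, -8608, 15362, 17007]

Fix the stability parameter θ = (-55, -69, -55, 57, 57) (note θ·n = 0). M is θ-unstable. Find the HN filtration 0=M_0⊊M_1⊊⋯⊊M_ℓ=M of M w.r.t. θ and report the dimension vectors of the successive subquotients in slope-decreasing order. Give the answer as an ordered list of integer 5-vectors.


Via rank(M_{q-1}∘⋯∘M_p): M ≅ I[1,1], I[1,5], I[3,3], I[3,5]^2, I[4,4].
μ_θ-semistable layers: μ^(1)=57; μ^(2)=-55; μ^(3)=-62

((0, 0, 0, 4, 3); (1, 0, 4, 0, 0); (1, 1, 0, 0, 0))


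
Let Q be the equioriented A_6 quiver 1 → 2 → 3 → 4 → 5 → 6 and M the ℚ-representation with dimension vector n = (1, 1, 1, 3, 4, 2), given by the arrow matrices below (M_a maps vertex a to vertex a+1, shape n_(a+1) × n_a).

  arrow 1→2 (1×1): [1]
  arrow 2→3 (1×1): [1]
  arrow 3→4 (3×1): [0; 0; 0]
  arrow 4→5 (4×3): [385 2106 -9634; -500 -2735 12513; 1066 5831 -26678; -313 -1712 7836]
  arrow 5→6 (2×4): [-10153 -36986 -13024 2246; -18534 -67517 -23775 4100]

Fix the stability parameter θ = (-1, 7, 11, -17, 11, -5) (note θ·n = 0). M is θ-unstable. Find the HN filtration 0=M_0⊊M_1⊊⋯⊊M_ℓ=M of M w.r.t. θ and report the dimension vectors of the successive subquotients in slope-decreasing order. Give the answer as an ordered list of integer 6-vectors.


Barcode: M ≅ I[1,3], I[4,5], I[4,6]^2, I[5,5]. HN layers by μ_θ (5 steps, strictly decreasing):
  μ^(1)=11; μ^(2)=7; μ^(3)=3; μ^(4)=-1; μ^(5)=-17

((0, 0, 1, 0, 2, 0); (0, 1, 0, 0, 0, 0); (0, 0, 0, 0, 2, 2); (1, 0, 0, 0, 0, 0); (0, 0, 0, 3, 0, 0))


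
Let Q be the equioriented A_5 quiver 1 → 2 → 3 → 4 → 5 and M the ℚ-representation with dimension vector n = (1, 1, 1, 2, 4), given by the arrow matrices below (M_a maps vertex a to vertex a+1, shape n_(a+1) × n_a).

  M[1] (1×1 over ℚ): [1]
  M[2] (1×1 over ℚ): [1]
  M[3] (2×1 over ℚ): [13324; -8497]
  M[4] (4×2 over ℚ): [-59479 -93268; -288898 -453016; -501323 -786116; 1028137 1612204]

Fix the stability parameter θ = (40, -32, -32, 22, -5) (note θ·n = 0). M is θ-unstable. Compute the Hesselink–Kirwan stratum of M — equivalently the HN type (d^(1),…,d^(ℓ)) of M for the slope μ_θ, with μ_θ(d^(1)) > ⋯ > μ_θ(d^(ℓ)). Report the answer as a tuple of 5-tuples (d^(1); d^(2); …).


Barcode: M ≅ I[1,4], I[4,5], I[5,5]^3. HN layers by μ_θ (4 steps, strictly decreasing):
  μ^(1)=22; μ^(2)=17/2; μ^(3)=-5; μ^(4)=-8

((0, 0, 0, 1, 0); (0, 0, 0, 1, 1); (0, 0, 0, 0, 3); (1, 1, 1, 0, 0))


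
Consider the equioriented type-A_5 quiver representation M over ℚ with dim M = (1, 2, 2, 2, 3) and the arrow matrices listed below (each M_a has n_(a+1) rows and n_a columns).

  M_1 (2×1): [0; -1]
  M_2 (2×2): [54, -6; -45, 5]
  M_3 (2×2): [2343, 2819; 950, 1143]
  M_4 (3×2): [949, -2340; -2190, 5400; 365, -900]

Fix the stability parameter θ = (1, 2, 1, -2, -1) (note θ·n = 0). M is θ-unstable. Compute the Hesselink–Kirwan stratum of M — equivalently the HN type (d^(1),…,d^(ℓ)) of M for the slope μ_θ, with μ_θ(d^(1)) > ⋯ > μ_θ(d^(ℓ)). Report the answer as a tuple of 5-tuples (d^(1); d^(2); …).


Barcode: M ≅ I[1,5], I[2,2], I[3,4], I[5,5]^2. HN layers by μ_θ (4 steps, strictly decreasing):
  μ^(1)=2; μ^(2)=1/5; μ^(3)=-1/2; μ^(4)=-1

((0, 1, 0, 0, 0); (1, 1, 1, 1, 1); (0, 0, 1, 1, 0); (0, 0, 0, 0, 2))


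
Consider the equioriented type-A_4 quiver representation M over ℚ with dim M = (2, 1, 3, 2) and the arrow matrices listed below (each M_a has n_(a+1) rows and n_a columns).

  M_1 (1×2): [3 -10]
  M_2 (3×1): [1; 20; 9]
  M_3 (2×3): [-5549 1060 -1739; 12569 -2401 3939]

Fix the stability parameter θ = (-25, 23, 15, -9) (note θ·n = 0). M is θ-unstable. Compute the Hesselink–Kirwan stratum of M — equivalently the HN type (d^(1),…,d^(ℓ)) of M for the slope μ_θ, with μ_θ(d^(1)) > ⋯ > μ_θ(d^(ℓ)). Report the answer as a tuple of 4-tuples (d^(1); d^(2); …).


Via rank(M_{q-1}∘⋯∘M_p): M ≅ I[1,1], I[1,3], I[3,4]^2.
μ_θ-semistable layers: μ^(1)=19; μ^(2)=3; μ^(3)=-25

((0, 1, 1, 0); (0, 0, 2, 2); (2, 0, 0, 0))


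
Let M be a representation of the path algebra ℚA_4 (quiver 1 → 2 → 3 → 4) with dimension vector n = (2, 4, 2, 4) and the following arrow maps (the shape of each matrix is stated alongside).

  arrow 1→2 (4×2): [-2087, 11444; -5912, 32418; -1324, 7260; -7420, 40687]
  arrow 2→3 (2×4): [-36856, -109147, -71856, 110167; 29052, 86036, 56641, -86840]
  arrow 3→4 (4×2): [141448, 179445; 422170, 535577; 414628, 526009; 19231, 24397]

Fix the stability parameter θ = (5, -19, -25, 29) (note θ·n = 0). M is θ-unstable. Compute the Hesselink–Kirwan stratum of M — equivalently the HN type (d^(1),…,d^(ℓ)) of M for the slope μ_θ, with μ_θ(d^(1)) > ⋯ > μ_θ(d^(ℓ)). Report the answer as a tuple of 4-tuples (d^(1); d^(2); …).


Via rank(M_{q-1}∘⋯∘M_p): M ≅ I[1,2], I[1,4], I[2,2], I[2,4], I[4,4]^2.
μ_θ-semistable layers: μ^(1)=29; μ^(2)=-7; μ^(3)=-13; μ^(4)=-19; μ^(5)=-22

((0, 0, 0, 4); (1, 1, 0, 0); (1, 1, 1, 0); (0, 1, 0, 0); (0, 1, 1, 0))


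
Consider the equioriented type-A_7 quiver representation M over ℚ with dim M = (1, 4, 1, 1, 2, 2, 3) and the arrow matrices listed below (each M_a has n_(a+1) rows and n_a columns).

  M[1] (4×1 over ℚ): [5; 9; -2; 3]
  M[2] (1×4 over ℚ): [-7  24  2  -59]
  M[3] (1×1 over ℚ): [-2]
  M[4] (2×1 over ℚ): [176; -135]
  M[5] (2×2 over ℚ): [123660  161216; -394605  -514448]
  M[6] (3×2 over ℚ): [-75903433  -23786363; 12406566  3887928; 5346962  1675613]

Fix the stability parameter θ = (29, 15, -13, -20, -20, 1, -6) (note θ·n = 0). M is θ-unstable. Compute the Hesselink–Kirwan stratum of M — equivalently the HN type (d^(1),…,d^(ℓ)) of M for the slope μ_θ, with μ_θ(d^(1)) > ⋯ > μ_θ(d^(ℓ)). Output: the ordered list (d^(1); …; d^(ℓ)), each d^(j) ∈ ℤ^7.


Via rank(M_{q-1}∘⋯∘M_p): M ≅ I[1,2], I[2,2]^2, I[2,5], I[5,7], I[6,7], I[7,7].
μ_θ-semistable layers: μ^(1)=22; μ^(2)=15; μ^(3)=-5/2; μ^(4)=-6; μ^(5)=-19/2; μ^(6)=-20

((1, 1, 0, 0, 0, 0, 0); (0, 2, 0, 0, 0, 0, 0); (0, 0, 0, 0, 0, 2, 2); (0, 0, 0, 0, 0, 0, 1); (0, 1, 1, 1, 1, 0, 0); (0, 0, 0, 0, 1, 0, 0))


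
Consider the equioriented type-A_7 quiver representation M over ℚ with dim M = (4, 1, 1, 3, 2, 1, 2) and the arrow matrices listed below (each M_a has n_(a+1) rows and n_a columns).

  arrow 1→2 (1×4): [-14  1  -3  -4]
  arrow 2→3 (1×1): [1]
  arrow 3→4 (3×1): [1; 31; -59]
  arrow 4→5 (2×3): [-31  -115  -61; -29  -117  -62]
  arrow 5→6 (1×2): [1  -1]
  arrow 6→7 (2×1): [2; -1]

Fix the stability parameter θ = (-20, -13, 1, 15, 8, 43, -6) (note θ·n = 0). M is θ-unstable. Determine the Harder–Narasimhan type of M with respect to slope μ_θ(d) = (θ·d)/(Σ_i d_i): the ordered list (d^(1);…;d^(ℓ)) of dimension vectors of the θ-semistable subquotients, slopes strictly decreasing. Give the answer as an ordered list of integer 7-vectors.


Via rank(M_{q-1}∘⋯∘M_p): M ≅ I[1,1]^3, I[1,7], I[4,4], I[4,5], I[7,7].
μ_θ-semistable layers: μ^(1)=37/2; μ^(2)=15; μ^(3)=23/2; μ^(4)=1; μ^(5)=-6; μ^(6)=-13; μ^(7)=-20

((0, 0, 0, 0, 0, 1, 1); (0, 0, 0, 1, 0, 0, 0); (0, 0, 0, 2, 2, 0, 0); (0, 0, 1, 0, 0, 0, 0); (0, 0, 0, 0, 0, 0, 1); (0, 1, 0, 0, 0, 0, 0); (4, 0, 0, 0, 0, 0, 0))


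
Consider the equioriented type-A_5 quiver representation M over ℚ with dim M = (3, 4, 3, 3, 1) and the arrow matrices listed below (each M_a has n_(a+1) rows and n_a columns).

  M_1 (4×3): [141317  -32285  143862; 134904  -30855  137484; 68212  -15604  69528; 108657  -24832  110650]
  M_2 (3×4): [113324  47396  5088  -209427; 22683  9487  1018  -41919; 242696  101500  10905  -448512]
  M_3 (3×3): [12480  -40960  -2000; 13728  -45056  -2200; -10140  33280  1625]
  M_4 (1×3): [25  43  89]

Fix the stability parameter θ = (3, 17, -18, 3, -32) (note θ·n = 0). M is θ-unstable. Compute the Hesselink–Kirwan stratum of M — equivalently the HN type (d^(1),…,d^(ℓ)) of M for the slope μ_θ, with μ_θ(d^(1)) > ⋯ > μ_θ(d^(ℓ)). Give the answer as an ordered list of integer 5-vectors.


Interval decomposition of M: I[1,1], I[1,2], I[1,3], I[2,3], I[2,5], I[4,4]^2.
HN type (ℓ=5): μ^(1)=17; μ^(2)=3; μ^(3)=2/3; μ^(4)=-1/2; μ^(5)=-15/2

((0, 1, 0, 0, 0); (2, 0, 0, 2, 0); (1, 1, 1, 0, 0); (0, 1, 1, 0, 0); (0, 1, 1, 1, 1))


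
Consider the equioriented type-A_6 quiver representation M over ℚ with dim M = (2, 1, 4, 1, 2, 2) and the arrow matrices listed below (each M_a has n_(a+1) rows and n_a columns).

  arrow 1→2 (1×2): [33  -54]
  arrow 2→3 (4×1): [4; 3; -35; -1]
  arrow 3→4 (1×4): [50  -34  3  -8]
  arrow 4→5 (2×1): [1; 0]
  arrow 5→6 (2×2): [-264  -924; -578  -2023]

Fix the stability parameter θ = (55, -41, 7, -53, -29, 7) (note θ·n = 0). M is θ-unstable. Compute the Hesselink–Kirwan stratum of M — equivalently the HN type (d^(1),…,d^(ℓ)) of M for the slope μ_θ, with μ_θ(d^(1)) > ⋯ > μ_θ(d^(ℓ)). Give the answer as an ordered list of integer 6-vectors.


Via rank(M_{q-1}∘⋯∘M_p): M ≅ I[1,1], I[1,6], I[3,3]^3, I[5,5], I[6,6].
μ_θ-semistable layers: μ^(1)=55; μ^(2)=7; μ^(3)=-61/5; μ^(4)=-29

((1, 0, 0, 0, 0, 0); (0, 0, 3, 0, 0, 2); (1, 1, 1, 1, 1, 0); (0, 0, 0, 0, 1, 0))


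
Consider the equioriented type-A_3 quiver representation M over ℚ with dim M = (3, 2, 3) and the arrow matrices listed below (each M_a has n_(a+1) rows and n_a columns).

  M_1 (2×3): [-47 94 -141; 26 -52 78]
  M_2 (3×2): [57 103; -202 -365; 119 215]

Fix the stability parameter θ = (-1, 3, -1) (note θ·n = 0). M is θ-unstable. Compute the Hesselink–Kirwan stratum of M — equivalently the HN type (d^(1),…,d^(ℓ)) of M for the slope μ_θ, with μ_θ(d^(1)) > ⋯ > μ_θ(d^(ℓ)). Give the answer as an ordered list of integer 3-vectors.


Via rank(M_{q-1}∘⋯∘M_p): M ≅ I[1,1]^2, I[1,3], I[2,3], I[3,3].
μ_θ-semistable layers: μ^(1)=1; μ^(2)=-1

((0, 2, 2); (3, 0, 1))


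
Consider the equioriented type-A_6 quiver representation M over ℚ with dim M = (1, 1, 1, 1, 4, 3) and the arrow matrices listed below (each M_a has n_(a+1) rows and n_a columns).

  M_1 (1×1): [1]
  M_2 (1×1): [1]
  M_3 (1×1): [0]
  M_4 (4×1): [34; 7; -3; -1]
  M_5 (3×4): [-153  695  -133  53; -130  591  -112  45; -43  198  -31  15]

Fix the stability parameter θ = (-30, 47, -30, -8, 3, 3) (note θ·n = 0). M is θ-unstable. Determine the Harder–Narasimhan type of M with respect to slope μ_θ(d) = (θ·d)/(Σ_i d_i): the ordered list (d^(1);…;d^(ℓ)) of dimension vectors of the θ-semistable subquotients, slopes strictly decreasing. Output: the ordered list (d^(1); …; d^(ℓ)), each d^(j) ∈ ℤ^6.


Via rank(M_{q-1}∘⋯∘M_p): M ≅ I[1,3], I[4,6], I[5,5], I[5,6]^2.
μ_θ-semistable layers: μ^(1)=17/2; μ^(2)=3; μ^(3)=-8; μ^(4)=-30

((0, 1, 1, 0, 0, 0); (0, 0, 0, 0, 4, 3); (0, 0, 0, 1, 0, 0); (1, 0, 0, 0, 0, 0))


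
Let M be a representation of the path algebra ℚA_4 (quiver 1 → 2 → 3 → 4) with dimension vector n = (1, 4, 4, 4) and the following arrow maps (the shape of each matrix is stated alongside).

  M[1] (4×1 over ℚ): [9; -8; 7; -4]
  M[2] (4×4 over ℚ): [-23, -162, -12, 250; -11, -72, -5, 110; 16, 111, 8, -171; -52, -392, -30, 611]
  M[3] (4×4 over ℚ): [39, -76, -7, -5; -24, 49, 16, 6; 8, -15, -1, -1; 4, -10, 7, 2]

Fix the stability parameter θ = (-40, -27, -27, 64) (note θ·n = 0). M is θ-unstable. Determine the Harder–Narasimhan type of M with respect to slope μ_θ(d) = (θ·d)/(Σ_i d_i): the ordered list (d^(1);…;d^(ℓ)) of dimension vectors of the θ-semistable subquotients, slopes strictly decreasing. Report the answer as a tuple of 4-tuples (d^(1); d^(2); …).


Via rank(M_{q-1}∘⋯∘M_p): M ≅ I[1,4], I[2,4]^3.
μ_θ-semistable layers: μ^(1)=64; μ^(2)=-27; μ^(3)=-40

((0, 0, 0, 4); (0, 4, 4, 0); (1, 0, 0, 0))


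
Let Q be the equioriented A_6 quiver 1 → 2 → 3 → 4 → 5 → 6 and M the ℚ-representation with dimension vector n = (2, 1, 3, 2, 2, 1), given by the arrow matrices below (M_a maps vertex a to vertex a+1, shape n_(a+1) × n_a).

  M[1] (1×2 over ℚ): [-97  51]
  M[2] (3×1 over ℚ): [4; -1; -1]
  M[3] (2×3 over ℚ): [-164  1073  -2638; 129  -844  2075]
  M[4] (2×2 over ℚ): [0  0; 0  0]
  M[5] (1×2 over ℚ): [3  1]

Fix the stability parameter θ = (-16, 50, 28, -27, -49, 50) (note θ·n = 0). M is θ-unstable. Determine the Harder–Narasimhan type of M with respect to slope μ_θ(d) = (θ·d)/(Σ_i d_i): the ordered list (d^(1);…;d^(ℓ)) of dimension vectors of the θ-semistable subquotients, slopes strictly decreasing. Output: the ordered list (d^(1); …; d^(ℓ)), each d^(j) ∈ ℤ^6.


Barcode: M ≅ I[1,1], I[1,4], I[3,3], I[3,4], I[5,5], I[5,6]. HN layers by μ_θ (6 steps, strictly decreasing):
  μ^(1)=50; μ^(2)=28; μ^(3)=17; μ^(4)=1/2; μ^(5)=-16; μ^(6)=-49

((0, 0, 0, 0, 0, 1); (0, 0, 1, 0, 0, 0); (0, 1, 1, 1, 0, 0); (0, 0, 1, 1, 0, 0); (2, 0, 0, 0, 0, 0); (0, 0, 0, 0, 2, 0))


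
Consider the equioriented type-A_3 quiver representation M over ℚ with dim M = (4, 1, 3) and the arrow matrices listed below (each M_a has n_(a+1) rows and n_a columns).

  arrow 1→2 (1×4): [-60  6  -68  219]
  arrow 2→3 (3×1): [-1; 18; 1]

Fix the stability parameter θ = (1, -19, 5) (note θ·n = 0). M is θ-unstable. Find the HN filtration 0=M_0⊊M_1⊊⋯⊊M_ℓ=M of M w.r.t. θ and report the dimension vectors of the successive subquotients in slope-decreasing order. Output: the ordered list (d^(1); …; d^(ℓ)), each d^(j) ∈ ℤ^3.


Via rank(M_{q-1}∘⋯∘M_p): M ≅ I[1,1]^3, I[1,3], I[3,3]^2.
μ_θ-semistable layers: μ^(1)=5; μ^(2)=1; μ^(3)=-9

((0, 0, 3); (3, 0, 0); (1, 1, 0))


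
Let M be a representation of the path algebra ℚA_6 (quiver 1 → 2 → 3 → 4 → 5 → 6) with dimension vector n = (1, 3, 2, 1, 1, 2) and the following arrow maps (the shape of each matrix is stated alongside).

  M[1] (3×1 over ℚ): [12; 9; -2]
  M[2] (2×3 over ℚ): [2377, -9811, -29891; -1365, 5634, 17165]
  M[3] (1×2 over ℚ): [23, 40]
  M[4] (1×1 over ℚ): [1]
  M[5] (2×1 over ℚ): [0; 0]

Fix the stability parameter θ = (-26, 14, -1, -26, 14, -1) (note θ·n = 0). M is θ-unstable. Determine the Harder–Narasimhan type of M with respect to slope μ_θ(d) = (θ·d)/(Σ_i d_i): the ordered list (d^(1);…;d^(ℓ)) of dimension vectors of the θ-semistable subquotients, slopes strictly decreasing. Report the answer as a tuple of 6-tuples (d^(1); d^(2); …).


Barcode: M ≅ I[1,5], I[2,2], I[2,3], I[6,6]^2. HN layers by μ_θ (5 steps, strictly decreasing):
  μ^(1)=14; μ^(2)=13/2; μ^(3)=-1; μ^(4)=-13/3; μ^(5)=-26

((0, 1, 0, 0, 1, 0); (0, 1, 1, 0, 0, 0); (0, 0, 0, 0, 0, 2); (0, 1, 1, 1, 0, 0); (1, 0, 0, 0, 0, 0))


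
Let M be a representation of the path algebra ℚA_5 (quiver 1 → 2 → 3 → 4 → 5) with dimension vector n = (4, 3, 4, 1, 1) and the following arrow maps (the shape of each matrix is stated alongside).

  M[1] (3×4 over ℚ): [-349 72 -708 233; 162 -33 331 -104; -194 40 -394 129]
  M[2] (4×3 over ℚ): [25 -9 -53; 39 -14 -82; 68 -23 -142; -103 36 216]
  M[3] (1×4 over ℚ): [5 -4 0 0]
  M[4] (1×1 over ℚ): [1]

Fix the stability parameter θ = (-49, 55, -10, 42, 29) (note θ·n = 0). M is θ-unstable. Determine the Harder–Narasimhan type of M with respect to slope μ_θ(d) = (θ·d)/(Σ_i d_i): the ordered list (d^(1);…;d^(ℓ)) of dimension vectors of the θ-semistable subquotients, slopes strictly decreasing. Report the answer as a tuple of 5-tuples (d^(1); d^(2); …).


Barcode: M ≅ I[1,1], I[1,3]^2, I[1,5], I[3,3]. HN layers by μ_θ (4 steps, strictly decreasing):
  μ^(1)=71/2; μ^(2)=45/2; μ^(3)=-10; μ^(4)=-49

((0, 0, 0, 1, 1); (0, 3, 3, 0, 0); (0, 0, 1, 0, 0); (4, 0, 0, 0, 0))


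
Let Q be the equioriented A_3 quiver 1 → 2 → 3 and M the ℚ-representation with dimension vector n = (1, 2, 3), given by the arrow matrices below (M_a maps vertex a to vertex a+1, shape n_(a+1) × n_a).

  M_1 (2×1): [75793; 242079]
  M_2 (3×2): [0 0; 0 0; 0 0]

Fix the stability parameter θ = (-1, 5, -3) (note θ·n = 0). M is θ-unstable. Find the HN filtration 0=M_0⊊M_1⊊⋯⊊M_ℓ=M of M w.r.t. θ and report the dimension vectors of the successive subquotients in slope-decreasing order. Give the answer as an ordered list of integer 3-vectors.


Barcode: M ≅ I[1,2], I[2,2], I[3,3]^3. HN layers by μ_θ (3 steps, strictly decreasing):
  μ^(1)=5; μ^(2)=-1; μ^(3)=-3

((0, 2, 0); (1, 0, 0); (0, 0, 3))


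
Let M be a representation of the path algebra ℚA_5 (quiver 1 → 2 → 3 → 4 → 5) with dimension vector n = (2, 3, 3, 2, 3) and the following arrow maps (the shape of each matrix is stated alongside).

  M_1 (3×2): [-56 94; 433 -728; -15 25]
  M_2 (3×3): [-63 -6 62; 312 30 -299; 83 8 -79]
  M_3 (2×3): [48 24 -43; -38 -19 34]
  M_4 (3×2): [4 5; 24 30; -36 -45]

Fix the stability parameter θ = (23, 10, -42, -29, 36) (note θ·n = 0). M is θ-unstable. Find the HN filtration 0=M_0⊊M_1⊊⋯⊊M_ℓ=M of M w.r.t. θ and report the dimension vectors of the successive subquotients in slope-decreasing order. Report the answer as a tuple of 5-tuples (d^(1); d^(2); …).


Interval decomposition of M: I[1,4], I[1,5], I[2,2], I[3,3], I[5,5]^2.
HN type (ℓ=4): μ^(1)=36; μ^(2)=10; μ^(3)=-19/2; μ^(4)=-42

((0, 0, 0, 0, 3); (0, 1, 0, 0, 0); (2, 2, 2, 2, 0); (0, 0, 1, 0, 0))


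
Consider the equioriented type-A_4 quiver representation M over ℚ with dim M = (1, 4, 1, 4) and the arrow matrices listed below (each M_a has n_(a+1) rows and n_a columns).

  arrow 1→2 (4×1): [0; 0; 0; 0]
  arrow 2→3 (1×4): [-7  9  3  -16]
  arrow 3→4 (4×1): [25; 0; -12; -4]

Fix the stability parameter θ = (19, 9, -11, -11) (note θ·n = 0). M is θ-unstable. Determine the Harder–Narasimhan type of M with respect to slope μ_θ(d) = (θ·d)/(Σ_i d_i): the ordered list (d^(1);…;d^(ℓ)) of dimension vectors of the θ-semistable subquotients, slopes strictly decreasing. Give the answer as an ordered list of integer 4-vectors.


Via rank(M_{q-1}∘⋯∘M_p): M ≅ I[1,1], I[2,2]^3, I[2,4], I[4,4]^3.
μ_θ-semistable layers: μ^(1)=19; μ^(2)=9; μ^(3)=-13/3; μ^(4)=-11

((1, 0, 0, 0); (0, 3, 0, 0); (0, 1, 1, 1); (0, 0, 0, 3))


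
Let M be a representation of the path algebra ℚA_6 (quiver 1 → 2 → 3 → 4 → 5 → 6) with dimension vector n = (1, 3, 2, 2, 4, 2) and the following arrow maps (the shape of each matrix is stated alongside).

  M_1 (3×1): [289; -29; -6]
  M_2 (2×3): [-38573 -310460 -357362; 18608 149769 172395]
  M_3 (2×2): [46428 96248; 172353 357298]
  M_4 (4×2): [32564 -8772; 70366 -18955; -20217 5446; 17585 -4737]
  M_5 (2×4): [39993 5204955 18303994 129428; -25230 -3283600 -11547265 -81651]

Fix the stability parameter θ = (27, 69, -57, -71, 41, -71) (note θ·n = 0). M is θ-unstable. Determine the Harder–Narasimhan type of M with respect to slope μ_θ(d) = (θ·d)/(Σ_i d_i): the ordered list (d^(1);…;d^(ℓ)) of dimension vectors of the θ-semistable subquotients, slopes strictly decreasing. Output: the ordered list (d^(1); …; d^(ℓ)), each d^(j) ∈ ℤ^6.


Barcode: M ≅ I[1,6], I[2,2], I[2,3], I[4,6], I[5,5]^2. HN layers by μ_θ (6 steps, strictly decreasing):
  μ^(1)=69; μ^(2)=41; μ^(3)=6; μ^(4)=-31/3; μ^(5)=-15; μ^(6)=-71

((0, 1, 0, 0, 0, 0); (0, 0, 0, 0, 2, 0); (0, 1, 1, 0, 0, 0); (1, 1, 1, 1, 1, 1); (0, 0, 0, 0, 1, 1); (0, 0, 0, 1, 0, 0))


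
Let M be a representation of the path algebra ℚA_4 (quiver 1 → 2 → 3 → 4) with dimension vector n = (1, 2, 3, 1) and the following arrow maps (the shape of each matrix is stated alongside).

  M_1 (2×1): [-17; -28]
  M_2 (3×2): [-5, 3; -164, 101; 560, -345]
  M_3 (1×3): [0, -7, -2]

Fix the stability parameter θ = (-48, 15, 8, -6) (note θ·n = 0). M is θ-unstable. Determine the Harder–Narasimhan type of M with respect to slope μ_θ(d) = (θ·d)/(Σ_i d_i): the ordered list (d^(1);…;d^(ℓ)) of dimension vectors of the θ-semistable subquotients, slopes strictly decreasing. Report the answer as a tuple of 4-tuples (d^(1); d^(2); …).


Via rank(M_{q-1}∘⋯∘M_p): M ≅ I[1,3], I[2,4], I[3,3].
μ_θ-semistable layers: μ^(1)=23/2; μ^(2)=8; μ^(3)=17/3; μ^(4)=-48

((0, 1, 1, 0); (0, 0, 1, 0); (0, 1, 1, 1); (1, 0, 0, 0))


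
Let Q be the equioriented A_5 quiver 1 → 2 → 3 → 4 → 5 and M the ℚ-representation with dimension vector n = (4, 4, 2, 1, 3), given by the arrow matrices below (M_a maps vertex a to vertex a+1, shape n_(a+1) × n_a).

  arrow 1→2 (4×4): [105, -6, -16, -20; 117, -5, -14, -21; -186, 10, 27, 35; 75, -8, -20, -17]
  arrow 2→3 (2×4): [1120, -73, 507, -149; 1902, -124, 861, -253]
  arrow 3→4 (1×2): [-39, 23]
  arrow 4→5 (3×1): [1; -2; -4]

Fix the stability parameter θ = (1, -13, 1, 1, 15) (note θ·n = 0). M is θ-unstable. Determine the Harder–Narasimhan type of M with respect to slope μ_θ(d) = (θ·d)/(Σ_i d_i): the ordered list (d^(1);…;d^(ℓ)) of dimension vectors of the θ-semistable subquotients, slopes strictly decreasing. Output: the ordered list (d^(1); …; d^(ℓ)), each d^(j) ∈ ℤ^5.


Interval decomposition of M: I[1,2]^2, I[1,3], I[1,5], I[5,5]^2.
HN type (ℓ=3): μ^(1)=15; μ^(2)=1; μ^(3)=-6

((0, 0, 0, 0, 3); (0, 0, 2, 1, 0); (4, 4, 0, 0, 0))


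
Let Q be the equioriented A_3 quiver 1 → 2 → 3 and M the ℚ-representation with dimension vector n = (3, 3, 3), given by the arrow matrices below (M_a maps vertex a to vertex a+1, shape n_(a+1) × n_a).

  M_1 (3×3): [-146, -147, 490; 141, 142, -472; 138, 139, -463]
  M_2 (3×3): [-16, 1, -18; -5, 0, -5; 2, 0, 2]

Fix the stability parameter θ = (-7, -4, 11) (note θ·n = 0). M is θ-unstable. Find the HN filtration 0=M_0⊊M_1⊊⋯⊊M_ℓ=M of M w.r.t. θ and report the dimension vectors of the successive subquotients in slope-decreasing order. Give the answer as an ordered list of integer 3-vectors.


Via rank(M_{q-1}∘⋯∘M_p): M ≅ I[1,2], I[1,3]^2, I[3,3].
μ_θ-semistable layers: μ^(1)=11; μ^(2)=-4; μ^(3)=-7

((0, 0, 3); (0, 3, 0); (3, 0, 0))


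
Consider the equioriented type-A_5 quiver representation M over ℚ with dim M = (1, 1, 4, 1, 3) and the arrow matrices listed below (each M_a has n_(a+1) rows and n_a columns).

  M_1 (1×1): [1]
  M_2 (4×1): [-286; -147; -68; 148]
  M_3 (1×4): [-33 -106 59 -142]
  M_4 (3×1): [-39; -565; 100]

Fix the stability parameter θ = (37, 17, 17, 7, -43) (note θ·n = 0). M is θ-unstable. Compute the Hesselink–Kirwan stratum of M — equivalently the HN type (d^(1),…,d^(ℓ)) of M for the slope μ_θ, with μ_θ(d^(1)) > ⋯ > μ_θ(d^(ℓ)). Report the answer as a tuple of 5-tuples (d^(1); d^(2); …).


Via rank(M_{q-1}∘⋯∘M_p): M ≅ I[1,5], I[3,3]^3, I[5,5]^2.
μ_θ-semistable layers: μ^(1)=17; μ^(2)=7; μ^(3)=-43

((0, 0, 3, 0, 0); (1, 1, 1, 1, 1); (0, 0, 0, 0, 2))


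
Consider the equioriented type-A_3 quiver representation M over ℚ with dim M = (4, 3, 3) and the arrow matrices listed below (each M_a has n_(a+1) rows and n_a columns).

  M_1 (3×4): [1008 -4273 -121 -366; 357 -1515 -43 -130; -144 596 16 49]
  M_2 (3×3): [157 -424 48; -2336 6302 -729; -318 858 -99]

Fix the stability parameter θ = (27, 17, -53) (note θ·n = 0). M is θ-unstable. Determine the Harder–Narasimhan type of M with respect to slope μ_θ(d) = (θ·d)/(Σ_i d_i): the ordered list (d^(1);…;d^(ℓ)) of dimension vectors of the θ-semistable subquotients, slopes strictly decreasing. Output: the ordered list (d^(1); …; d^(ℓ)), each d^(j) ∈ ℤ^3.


Via rank(M_{q-1}∘⋯∘M_p): M ≅ I[1,1], I[1,2], I[1,3]^2, I[3,3].
μ_θ-semistable layers: μ^(1)=27; μ^(2)=22; μ^(3)=-3; μ^(4)=-53

((1, 0, 0); (1, 1, 0); (2, 2, 2); (0, 0, 1))
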